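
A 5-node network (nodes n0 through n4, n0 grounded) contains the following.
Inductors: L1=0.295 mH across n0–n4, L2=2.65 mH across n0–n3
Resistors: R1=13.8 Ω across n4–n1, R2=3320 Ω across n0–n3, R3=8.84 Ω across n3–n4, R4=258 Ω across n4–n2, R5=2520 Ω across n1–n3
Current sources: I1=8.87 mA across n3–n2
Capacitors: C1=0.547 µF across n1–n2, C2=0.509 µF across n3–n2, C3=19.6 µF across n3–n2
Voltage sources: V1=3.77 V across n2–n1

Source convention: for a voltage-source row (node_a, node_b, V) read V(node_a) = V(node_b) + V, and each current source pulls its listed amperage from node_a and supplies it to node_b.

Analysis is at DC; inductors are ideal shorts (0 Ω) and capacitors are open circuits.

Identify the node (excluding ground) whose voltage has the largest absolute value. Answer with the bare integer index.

Element admittances at DC:
  L1: short n0↔n4 (DC inductor)
  Y(R1) = 0.07246 S between n4,n1
  Y(R2) = 0.0003012 S between n0,n3
  I1: injects 0.00887 A into n2 (from n3)
  Y(R3) = 0.1131 S between n3,n4
  Y(R4) = 0.003876 S between n4,n2
  L2: short n0↔n3 (DC inductor)
  Y(C1) = 0.000 S between n1,n2
  Y(C2) = 0.000 S between n3,n2
  Y(R5) = 0.0003968 S between n1,n3
  Y(C3) = 0.000 S between n3,n2
  V1: constraint V(n2)−V(n1) = 3.77
Assemble and solve the 7×7 MNA system:
  V(n1)=-0.07483  V(n2)=3.695  V(n3)=0.000  V(n4)=0.000
  i(L1)=-0.008900  i(L2)=0.008900  i(V1)=-0.005452

2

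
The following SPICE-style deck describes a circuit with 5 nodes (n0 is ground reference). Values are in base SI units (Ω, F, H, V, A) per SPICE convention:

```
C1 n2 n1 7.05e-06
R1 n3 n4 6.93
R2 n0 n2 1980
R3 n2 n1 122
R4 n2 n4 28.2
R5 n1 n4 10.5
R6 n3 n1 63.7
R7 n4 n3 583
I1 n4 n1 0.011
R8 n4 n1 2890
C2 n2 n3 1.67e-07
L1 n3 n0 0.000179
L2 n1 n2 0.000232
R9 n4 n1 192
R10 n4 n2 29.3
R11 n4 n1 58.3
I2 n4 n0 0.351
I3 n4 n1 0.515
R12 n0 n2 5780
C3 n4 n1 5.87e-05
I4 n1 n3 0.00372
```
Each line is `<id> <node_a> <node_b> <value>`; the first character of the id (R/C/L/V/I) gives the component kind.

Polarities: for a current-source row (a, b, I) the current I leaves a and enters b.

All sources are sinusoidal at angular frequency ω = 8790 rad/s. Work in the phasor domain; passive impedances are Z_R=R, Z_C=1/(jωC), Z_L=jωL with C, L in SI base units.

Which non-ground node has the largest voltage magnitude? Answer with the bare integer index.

Apply KCL at each of the 4 non-ground nodes and solve the resulting linear system.
Node n1: branches {C1, R3, R5, R6, I1, R8, L2, R9, R11, I3, C3, I4} → V_1 = -1.848-1.386j
Node n2: branches {C1, R2, R3, R4, C2, L2, R10, R12} → V_2 = -2.018-1.417j
Node n3: branches {R1, R6, R7, C2, L1, I4} → V_3 = -0.001512-0.5501j
Node n4: branches {R1, R4, R5, R7, I1, R8, R9, R10, R11, I2, I3, C3} → V_4 = -2.232-0.4334j

2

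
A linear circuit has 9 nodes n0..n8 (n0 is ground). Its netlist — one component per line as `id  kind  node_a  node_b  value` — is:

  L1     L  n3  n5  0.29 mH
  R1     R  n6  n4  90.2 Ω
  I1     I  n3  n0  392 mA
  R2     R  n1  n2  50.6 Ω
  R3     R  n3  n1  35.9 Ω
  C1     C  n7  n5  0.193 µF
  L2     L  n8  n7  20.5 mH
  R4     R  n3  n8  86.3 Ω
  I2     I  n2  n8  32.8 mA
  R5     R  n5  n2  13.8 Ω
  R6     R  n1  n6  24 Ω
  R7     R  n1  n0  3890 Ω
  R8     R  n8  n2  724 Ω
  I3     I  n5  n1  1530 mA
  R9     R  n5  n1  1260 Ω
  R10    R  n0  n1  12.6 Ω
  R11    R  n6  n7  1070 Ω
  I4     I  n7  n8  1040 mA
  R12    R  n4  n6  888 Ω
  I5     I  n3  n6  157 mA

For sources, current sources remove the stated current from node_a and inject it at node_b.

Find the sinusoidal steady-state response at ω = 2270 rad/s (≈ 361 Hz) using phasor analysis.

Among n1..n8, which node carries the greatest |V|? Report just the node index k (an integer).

MNA unknowns: 8 node voltages V₁..V_8
L1: Y=0.000-1.519j on G[3,5]
R1: Y=0.01109+0.000j on G[6,4]
I1: z[3]−=0.392, z[0]+=0.392
R2: Y=0.01976+0.000j on G[1,2]
R3: Y=0.02786+0.000j on G[3,1]
C1: Y=0.000+0.0004381j on G[7,5]
L2: Y=0.000-0.02149j on G[8,7]
R4: Y=0.01159+0.000j on G[3,8]
I2: z[2]−=0.0328, z[8]+=0.0328
R5: Y=0.07246+0.000j on G[5,2]
R6: Y=0.04167+0.000j on G[1,6]
R7: Y=0.0002571+0.000j on G[1,0]
R8: Y=0.001381+0.000j on G[8,2]
I3: z[5]−=1.53, z[1]+=1.53
R9: Y=0.0007937+0.000j on G[5,1]
R10: Y=0.07937+0.000j on G[0,1]
R11: Y=0.0009346+0.000j on G[6,7]
I4: z[7]−=1.04, z[8]+=1.04
R12: Y=0.001126+0.000j on G[4,6]
I5: z[3]−=0.157, z[6]+=0.157
solve → V1=-4.923+0.000j, V2=-41.42+0.4808j, V3=-50.84+1.067j, V4=-2.168-0.9518j, V5=-50.84+0.5459j, V6=-2.168-0.9518j, V7=-47.31-43.39j, V8=-45.54+3.943j

7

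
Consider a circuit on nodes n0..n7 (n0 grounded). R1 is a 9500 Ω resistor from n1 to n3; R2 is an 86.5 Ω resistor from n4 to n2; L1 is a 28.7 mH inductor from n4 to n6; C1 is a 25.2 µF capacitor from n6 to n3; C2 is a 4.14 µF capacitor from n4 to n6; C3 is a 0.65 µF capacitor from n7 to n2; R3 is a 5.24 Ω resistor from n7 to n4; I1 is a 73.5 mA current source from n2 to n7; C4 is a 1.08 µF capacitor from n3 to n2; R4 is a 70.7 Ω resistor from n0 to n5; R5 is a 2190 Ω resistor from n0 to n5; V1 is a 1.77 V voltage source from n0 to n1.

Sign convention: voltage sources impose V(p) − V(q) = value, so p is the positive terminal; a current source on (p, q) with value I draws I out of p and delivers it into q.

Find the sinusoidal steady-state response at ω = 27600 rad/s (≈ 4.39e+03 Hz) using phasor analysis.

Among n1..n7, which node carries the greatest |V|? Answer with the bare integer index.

2

Element admittances at ω=27600 rad/s:
  Y(R1) = 0.0001053+0.000j S between n1,n3
  Y(R2) = 0.01156+0.000j S between n4,n2
  Y(L1) = 0.000-0.001262j S between n4,n6
  Y(C1) = 0.000+0.6955j S between n6,n3
  Y(C2) = 0.000+0.1143j S between n4,n6
  Y(C3) = 0.000+0.01794j S between n7,n2
  Y(R3) = 0.1908+0.000j S between n7,n4
  I1: injects 0.0735 A into n7 (from n2)
  Y(C4) = 0.000+0.02981j S between n3,n2
  Y(R4) = 0.01414+0.000j S between n0,n5
  Y(R5) = 0.0004566+0.000j S between n0,n5
  V1: constraint V(n0)−V(n1) = 1.77
Assemble and solve the 8×8 MNA system:
  V(n1)=-1.770+0.000j  V(n2)=-2.058+1.280j  V(n3)=-1.770+0.000j  V(n4)=-1.682-0.3924j  V(n5)=0.000+0.000j  V(n6)=-1.758-0.05484j  V(n7)=-1.459-0.4487j
  i(V1)=0.000+0.000j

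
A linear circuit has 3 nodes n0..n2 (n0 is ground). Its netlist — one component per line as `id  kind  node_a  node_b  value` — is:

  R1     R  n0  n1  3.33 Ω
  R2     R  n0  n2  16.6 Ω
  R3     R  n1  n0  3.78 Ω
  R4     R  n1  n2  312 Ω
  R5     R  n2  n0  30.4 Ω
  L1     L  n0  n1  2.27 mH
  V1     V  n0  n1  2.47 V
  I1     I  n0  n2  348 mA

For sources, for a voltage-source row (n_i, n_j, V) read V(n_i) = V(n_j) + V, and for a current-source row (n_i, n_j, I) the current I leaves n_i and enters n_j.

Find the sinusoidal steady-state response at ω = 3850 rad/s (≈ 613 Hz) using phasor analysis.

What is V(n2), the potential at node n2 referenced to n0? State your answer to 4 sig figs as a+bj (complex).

MNA unknowns: 2 node voltages V₁..V_2 plus 1 source current (V1)
R1: Y=0.3003+0.000j on G[0,1]
R2: Y=0.06024+0.000j on G[0,2]
R3: Y=0.2646+0.000j on G[1,0]
R4: Y=0.003205+0.000j on G[1,2]
R5: Y=0.03289+0.000j on G[2,0]
L1: Y=0.000-0.1144j on G[0,1]
V1: row V0−V1=2.47, i_V1 at 0,1
I1: z[0]−=0.348, z[2]+=0.348
solve → V1=-2.470+0.000j, V2=3.530+0.000j
aux → i_V1=-1.414+0.2826j

3.530+0.000j V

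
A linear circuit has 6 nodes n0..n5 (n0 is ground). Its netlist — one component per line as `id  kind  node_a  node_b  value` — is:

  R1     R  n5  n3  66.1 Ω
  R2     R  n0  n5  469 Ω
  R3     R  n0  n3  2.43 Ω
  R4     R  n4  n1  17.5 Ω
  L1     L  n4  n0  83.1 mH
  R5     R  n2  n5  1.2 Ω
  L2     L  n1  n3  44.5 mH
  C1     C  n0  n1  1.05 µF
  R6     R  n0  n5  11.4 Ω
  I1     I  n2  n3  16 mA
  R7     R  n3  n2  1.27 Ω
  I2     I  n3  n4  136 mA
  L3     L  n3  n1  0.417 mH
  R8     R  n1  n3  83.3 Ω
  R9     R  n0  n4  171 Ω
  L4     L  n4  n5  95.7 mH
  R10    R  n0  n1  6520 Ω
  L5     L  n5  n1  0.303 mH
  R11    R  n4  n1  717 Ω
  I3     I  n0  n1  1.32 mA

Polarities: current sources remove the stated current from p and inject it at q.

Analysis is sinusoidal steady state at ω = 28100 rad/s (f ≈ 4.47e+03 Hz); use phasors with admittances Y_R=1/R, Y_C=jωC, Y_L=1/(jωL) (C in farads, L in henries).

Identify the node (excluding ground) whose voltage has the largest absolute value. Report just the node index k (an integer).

Element admittances at ω=28100 rad/s:
  Y(R1) = 0.01513+0.000j S between n5,n3
  Y(R2) = 0.002132+0.000j S between n0,n5
  Y(R3) = 0.4115+0.000j S between n0,n3
  Y(R4) = 0.05714+0.000j S between n4,n1
  Y(L1) = 0.000-0.0004282j S between n4,n0
  Y(R5) = 0.8333+0.000j S between n2,n5
  Y(L2) = 0.000-0.0007997j S between n1,n3
  Y(C1) = 0.000+0.02950j S between n0,n1
  Y(R6) = 0.08772+0.000j S between n0,n5
  I1: injects 0.016 A into n3 (from n2)
  Y(R7) = 0.7874+0.000j S between n3,n2
  I2: injects 0.136 A into n4 (from n3)
  Y(L3) = 0.000-0.08534j S between n3,n1
  Y(R8) = 0.01200+0.000j S between n1,n3
  Y(R9) = 0.005848+0.000j S between n0,n4
  Y(L4) = 0.000-0.0003719j S between n4,n5
  Y(R10) = 0.0001534+0.000j S between n0,n1
  Y(L5) = 0.000-0.1174j S between n5,n1
  Y(R11) = 0.001395+0.000j S between n4,n1
  I3: injects 0.00132 A into n1 (from n0)
Assemble and solve the 5×5 MNA system:
  V(n1)=0.1474+0.6819j  V(n2)=0.05539-0.01503j  V(n3)=-0.01026-0.01425j  V(n4)=2.238+0.6470j  V(n5)=0.1366-0.01576j

4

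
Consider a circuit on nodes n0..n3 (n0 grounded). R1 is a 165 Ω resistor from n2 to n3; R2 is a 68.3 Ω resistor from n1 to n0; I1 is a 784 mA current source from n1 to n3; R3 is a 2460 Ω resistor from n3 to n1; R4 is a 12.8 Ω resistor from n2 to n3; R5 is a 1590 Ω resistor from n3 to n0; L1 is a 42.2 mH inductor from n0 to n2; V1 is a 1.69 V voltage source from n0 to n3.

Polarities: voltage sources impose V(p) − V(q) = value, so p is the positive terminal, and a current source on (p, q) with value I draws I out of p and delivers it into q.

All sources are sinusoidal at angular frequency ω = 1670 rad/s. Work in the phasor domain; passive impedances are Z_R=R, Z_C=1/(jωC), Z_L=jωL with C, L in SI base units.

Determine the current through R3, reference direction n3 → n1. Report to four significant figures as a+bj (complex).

MNA unknowns: 3 node voltages V₁..V_3 plus 1 source current (V1)
R1: Y=0.006061+0.000j on G[2,3]
R2: Y=0.01464+0.000j on G[1,0]
I1: z[1]−=0.784, z[3]+=0.784
R3: Y=0.0004065+0.000j on G[3,1]
R4: Y=0.07812+0.000j on G[2,3]
R5: Y=0.0006289+0.000j on G[3,0]
L1: Y=0.000-0.01419j on G[0,2]
V1: row V0−V3=1.69, i_V1 at 0,3
solve → V1=-52.15+0.000j, V2=-1.643-0.2770j, V3=-1.690+0.000j
aux → i_V1=-0.7685+0.02332j

0.02051+0.000j A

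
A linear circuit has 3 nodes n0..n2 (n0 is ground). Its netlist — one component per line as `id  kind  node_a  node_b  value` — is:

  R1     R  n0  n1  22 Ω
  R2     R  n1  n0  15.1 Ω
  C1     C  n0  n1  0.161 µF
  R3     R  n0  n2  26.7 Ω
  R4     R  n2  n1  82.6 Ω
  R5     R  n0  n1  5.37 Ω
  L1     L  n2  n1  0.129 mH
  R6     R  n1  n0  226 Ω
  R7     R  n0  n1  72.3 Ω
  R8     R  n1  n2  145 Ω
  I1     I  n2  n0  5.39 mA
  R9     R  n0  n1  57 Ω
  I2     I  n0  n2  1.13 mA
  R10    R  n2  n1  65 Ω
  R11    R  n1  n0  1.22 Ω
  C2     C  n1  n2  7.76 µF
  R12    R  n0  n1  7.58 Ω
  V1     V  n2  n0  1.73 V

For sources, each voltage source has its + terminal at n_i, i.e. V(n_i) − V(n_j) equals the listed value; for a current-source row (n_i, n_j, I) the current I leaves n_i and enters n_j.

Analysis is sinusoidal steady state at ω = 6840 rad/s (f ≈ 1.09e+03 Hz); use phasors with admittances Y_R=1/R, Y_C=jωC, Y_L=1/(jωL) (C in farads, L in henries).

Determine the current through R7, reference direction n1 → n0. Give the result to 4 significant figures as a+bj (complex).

0.009972-0.01143j A

Apply KCL at each of the 2 non-ground nodes and solve the resulting linear system.
Node n1: branches {R1, R2, C1, R4, R5, L1, R6, R7, R8, R9, R10, R11, C2, R12} → V_1 = 0.7210-0.8266j
Node n2: branches {R3, R4, L1, R8, I1, I2, R10, C2, V1} → V_2 = 1.730+0.000j
Source currents: i(V1)=-0.9966+1.062j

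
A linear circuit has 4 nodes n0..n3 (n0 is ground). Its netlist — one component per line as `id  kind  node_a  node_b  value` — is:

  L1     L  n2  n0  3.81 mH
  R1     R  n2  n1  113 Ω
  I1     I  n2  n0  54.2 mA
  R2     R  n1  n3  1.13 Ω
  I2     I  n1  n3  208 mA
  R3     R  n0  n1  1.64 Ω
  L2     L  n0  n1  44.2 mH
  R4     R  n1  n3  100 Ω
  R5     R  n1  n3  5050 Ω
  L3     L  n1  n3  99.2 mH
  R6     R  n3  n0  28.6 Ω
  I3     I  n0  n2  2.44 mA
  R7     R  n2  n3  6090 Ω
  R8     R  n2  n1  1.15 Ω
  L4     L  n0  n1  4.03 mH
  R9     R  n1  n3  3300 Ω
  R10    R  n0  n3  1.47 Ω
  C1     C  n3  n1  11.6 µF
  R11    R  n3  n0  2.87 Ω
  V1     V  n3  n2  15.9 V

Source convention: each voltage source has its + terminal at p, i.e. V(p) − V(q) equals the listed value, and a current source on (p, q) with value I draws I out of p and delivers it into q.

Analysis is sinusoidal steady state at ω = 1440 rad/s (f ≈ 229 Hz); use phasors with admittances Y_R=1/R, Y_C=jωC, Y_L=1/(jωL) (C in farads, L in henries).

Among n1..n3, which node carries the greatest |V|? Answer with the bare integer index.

Apply KCL at each of the 3 non-ground nodes and solve the resulting linear system.
Node n1: branches {R1, R2, I2, R3, L2, R4, R5, L3, R8, L4, R9, C1} → V_1 = -3.767-1.713j
Node n2: branches {L1, R1, I1, I3, R7, R8, V1} → V_2 = -13.15-1.938j
Node n3: branches {R2, I2, R4, R5, L3, R6, R7, R9, R10, C1, R11, V1} → V_3 = 2.746-1.938j
Source currents: i(V1)=-8.550+2.200j

2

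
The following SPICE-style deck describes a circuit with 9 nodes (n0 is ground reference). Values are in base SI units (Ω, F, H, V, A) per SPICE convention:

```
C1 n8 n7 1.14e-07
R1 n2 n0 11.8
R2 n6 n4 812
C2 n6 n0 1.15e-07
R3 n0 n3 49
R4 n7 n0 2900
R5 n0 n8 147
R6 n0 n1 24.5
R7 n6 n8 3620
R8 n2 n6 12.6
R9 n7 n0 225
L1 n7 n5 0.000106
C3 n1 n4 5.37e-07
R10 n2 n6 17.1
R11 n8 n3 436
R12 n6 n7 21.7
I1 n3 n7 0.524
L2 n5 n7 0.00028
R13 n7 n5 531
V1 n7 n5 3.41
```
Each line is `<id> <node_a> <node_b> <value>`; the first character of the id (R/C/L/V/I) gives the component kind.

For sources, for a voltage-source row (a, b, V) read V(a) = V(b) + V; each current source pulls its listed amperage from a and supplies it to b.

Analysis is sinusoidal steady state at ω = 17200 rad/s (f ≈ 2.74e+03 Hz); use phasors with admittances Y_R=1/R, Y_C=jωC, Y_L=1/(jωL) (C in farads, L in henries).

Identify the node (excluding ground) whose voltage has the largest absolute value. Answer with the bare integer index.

3

Element admittances at ω=17200 rad/s:
  Y(C1) = 0.000+0.001961j S between n8,n7
  Y(R1) = 0.08475+0.000j S between n2,n0
  Y(R2) = 0.001232+0.000j S between n6,n4
  Y(C2) = 0.000+0.001978j S between n6,n0
  Y(R3) = 0.02041+0.000j S between n0,n3
  Y(R4) = 0.0003448+0.000j S between n7,n0
  Y(R5) = 0.006803+0.000j S between n0,n8
  Y(R6) = 0.04082+0.000j S between n0,n1
  Y(R7) = 0.0002762+0.000j S between n6,n8
  Y(R8) = 0.07937+0.000j S between n2,n6
  Y(R9) = 0.004444+0.000j S between n7,n0
  Y(L1) = 0.000-0.5485j S between n7,n5
  Y(C3) = 0.000+0.009236j S between n1,n4
  Y(R10) = 0.05848+0.000j S between n2,n6
  Y(R11) = 0.002294+0.000j S between n8,n3
  Y(R12) = 0.04608+0.000j S between n6,n7
  I1: injects 0.524 A into n7 (from n3)
  Y(L2) = 0.000-0.2076j S between n5,n7
  Y(R13) = 0.001883+0.000j S between n7,n5
  V1: constraint V(n7)−V(n5) = 3.41
Assemble and solve the 9×9 MNA system:
  V(n1)=0.2311+0.002944j  V(n2)=4.894-0.5701j  V(n3)=-23.51+0.4617j  V(n4)=0.2441-1.018j  V(n5)=13.81-1.660j  V(n6)=7.902-0.9206j  V(n7)=17.22-1.660j  V(n8)=-4.216+4.570j
  i(V1)=-0.006422+2.578j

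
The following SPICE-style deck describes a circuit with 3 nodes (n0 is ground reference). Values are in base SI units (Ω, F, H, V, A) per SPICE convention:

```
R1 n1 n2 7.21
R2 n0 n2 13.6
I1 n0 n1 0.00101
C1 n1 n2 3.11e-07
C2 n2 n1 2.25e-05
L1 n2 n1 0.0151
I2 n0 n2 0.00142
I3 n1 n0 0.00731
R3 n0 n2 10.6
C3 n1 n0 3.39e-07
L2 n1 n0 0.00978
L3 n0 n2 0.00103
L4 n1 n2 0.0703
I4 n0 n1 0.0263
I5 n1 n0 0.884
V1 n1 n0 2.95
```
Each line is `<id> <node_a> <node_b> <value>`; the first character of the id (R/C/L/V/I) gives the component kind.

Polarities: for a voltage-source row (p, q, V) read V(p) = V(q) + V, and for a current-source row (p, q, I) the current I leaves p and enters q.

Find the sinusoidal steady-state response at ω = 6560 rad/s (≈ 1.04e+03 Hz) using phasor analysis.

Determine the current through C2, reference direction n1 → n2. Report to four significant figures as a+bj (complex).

Element admittances at ω=6560 rad/s:
  Y(R1) = 0.1387+0.000j S between n1,n2
  Y(R2) = 0.07353+0.000j S between n0,n2
  I1: injects 0.00101 A into n1 (from n0)
  Y(C1) = 0.000+0.002040j S between n1,n2
  Y(C2) = 0.000+0.1476j S between n2,n1
  Y(L1) = 0.000-0.01010j S between n2,n1
  I2: injects 0.00142 A into n2 (from n0)
  I3: injects 0.00731 A into n0 (from n1)
  Y(R3) = 0.09434+0.000j S between n0,n2
  Y(C3) = 0.000+0.002224j S between n1,n0
  Y(L2) = 0.000-0.01559j S between n1,n0
  Y(L3) = 0.000-0.1480j S between n0,n2
  Y(L4) = 0.000-0.002168j S between n1,n2
  I4: injects 0.0263 A into n1 (from n0)
  I5: injects 0.884 A into n0 (from n1)
  V1: constraint V(n1)−V(n0) = 2.95
Assemble and solve the 3×3 MNA system:
  V(n1)=2.950+0.000j  V(n2)=1.292+1.367j
  i(V1)=-1.282+0.001196j

0.2017+0.2447j A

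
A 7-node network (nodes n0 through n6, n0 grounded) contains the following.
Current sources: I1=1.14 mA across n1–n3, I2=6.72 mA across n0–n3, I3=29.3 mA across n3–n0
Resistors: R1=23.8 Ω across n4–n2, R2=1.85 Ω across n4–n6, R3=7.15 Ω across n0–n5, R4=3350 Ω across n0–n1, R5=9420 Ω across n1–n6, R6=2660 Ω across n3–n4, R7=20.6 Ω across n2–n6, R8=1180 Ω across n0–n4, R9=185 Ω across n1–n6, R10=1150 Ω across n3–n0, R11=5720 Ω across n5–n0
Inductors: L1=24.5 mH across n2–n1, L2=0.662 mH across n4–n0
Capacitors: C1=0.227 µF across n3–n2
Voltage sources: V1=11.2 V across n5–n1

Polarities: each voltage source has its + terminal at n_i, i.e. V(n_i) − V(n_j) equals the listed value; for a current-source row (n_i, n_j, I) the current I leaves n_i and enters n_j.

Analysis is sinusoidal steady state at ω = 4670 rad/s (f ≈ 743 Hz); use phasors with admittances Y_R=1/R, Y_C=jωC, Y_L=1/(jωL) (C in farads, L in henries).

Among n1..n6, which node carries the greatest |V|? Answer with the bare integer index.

Element admittances at ω=4670 rad/s:
  I1: injects 0.00114 A into n3 (from n1)
  Y(R1) = 0.04202+0.000j S between n4,n2
  Y(R2) = 0.5405+0.000j S between n4,n6
  Y(L1) = 0.000-0.008740j S between n2,n1
  Y(R3) = 0.1399+0.000j S between n0,n5
  Y(R4) = 0.0002985+0.000j S between n0,n1
  I2: injects 0.00672 A into n3 (from n0)
  Y(R5) = 0.0001062+0.000j S between n1,n6
  Y(R6) = 0.0003759+0.000j S between n3,n4
  Y(R7) = 0.04854+0.000j S between n2,n6
  Y(R8) = 0.0008475+0.000j S between n0,n4
  Y(R9) = 0.005405+0.000j S between n1,n6
  Y(C1) = 0.000+0.001060j S between n3,n2
  Y(R10) = 0.0008696+0.000j S between n3,n0
  Y(L2) = 0.000-0.3235j S between n4,n0
  I3: injects 0.0293 A into n0 (from n3)
  Y(R11) = 0.0001748+0.000j S between n5,n0
  V1: constraint V(n5)−V(n1) = 11.2
Assemble and solve the 7×7 MNA system:
  V(n1)=-10.70-0.6165j  V(n2)=-0.5239+0.6541j  V(n3)=-10.61+8.506j  V(n4)=-0.2452-0.2476j  V(n5)=0.5007-0.6165j  V(n6)=-0.3649-0.1774j
  i(V1)=-0.07012+0.08633j

3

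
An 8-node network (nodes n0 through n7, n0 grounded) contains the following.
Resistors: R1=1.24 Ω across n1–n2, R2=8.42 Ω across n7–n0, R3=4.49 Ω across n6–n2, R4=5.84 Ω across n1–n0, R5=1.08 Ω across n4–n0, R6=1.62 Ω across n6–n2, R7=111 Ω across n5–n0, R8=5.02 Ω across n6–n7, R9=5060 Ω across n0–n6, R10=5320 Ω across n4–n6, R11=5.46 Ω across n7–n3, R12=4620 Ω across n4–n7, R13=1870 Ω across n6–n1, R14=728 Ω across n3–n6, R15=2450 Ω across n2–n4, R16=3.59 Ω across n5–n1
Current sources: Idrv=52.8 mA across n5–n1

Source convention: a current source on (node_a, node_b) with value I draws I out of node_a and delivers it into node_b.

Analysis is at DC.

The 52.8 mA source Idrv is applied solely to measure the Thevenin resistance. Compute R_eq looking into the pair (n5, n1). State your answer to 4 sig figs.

MNA unknowns: 7 node voltages V₁..V_7
R1: Y=0.8065 on G[1,2]
R2: Y=0.1188 on G[7,0]
R3: Y=0.2227 on G[6,2]
R4: Y=0.1712 on G[1,0]
R5: Y=0.9259 on G[4,0]
R6: Y=0.6173 on G[6,2]
R7: Y=0.009009 on G[5,0]
R8: Y=0.1992 on G[6,7]
R9: Y=0.0001976 on G[0,6]
R10: Y=0.0001880 on G[4,6]
R11: Y=0.1832 on G[7,3]
R12: Y=0.0002165 on G[4,7]
R13: Y=0.0005348 on G[6,1]
R14: Y=0.001374 on G[3,6]
R15: Y=0.0004082 on G[2,4]
R16: Y=0.2786 on G[5,1]
Idrv: z[5]−=0.0528, z[1]+=0.0528
solve → V1=0.006785, V2=0.006249, V3=0.003616, V4=4.757e-06, V5=-0.1770, V6=0.005737, V7=0.003601

R_eq = 3.482 Ω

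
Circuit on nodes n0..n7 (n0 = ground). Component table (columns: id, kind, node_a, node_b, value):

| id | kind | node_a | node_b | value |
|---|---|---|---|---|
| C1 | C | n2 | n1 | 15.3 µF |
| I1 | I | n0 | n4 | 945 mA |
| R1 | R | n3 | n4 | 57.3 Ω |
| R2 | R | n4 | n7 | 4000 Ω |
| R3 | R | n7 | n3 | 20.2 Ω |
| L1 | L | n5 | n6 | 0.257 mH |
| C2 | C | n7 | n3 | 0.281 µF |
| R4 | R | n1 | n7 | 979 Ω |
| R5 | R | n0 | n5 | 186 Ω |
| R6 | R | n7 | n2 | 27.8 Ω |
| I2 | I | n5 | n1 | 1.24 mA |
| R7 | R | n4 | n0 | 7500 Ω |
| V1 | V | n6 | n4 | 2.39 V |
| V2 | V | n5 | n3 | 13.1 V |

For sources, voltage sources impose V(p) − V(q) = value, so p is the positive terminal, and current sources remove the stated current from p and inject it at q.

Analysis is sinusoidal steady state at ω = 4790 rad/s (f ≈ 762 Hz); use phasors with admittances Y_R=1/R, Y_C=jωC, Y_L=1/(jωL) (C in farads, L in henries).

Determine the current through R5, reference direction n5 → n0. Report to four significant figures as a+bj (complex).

Element admittances at ω=4790 rad/s:
  Y(C1) = 0.000+0.07329j S between n2,n1
  I1: injects 0.945 A into n4 (from n0)
  Y(R1) = 0.01745+0.000j S between n3,n4
  Y(R2) = 0.0002500+0.000j S between n4,n7
  Y(R3) = 0.04950+0.000j S between n7,n3
  Y(L1) = 0.000-0.8123j S between n5,n6
  Y(C2) = 0.000+0.001346j S between n7,n3
  Y(R4) = 0.001021+0.000j S between n1,n7
  Y(R5) = 0.005376+0.000j S between n0,n5
  Y(R6) = 0.03597+0.000j S between n7,n2
  I2: injects 0.00124 A into n1 (from n5)
  Y(R7) = 0.0001333+0.000j S between n4,n0
  V1: constraint V(n6)−V(n4) = 2.39
  V2: constraint V(n5)−V(n3) = 13.1
Assemble and solve the 9×9 MNA system:
  V(n1)=158.6-0.03542j  V(n2)=158.6-0.01897j  V(n3)=158.5-0.02182j  V(n4)=169.2+0.8799j  V(n5)=171.6-0.02182j  V(n6)=171.6+0.8799j  V(n7)=158.6-0.01943j
  i(V1)=-0.7325+0.01608j  i(V2)=-0.1912-0.01596j

0.9224-0.0001173j A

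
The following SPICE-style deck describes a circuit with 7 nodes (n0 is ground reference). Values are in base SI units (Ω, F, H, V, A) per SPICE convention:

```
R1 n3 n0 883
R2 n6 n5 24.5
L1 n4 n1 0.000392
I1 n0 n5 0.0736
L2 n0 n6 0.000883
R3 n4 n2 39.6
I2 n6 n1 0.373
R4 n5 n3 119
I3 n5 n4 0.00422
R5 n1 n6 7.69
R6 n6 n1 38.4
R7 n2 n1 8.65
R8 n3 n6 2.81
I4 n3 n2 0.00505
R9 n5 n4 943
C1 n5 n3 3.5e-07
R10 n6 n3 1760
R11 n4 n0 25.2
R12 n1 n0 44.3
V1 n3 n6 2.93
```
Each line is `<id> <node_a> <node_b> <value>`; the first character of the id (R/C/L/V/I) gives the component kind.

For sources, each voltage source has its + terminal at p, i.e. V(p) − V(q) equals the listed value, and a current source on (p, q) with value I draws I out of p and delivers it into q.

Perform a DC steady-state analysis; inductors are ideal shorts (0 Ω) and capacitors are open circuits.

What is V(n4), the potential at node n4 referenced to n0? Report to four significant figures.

1.752 V

Element admittances at DC:
  Y(R1) = 0.001133 S between n3,n0
  Y(R2) = 0.04082 S between n6,n5
  L1: short n4↔n1 (DC inductor)
  I1: injects 0.0736 A into n5 (from n0)
  L2: short n0↔n6 (DC inductor)
  Y(R3) = 0.02525 S between n4,n2
  I2: injects 0.373 A into n1 (from n6)
  Y(R4) = 0.008403 S between n5,n3
  I3: injects 0.00422 A into n4 (from n5)
  Y(R5) = 0.1300 S between n1,n6
  Y(R6) = 0.02604 S between n6,n1
  Y(R7) = 0.1156 S between n2,n1
  Y(R8) = 0.3559 S between n3,n6
  I4: injects 0.00505 A into n2 (from n3)
  Y(R9) = 0.001060 S between n5,n4
  Y(C1) = 0.000 S between n5,n3
  Y(R10) = 0.0005682 S between n6,n3
  Y(R11) = 0.03968 S between n4,n0
  Y(R12) = 0.02257 S between n1,n0
  V1: constraint V(n3)−V(n6) = 2.93
Assemble and solve the 9×9 MNA system:
  V(n1)=1.752  V(n2)=1.787  V(n3)=2.930  V(n4)=1.752  V(n5)=1.907  V(n6)=0.000
  i(L1)=-0.06422  i(L2)=0.03876  i(V1)=-1.061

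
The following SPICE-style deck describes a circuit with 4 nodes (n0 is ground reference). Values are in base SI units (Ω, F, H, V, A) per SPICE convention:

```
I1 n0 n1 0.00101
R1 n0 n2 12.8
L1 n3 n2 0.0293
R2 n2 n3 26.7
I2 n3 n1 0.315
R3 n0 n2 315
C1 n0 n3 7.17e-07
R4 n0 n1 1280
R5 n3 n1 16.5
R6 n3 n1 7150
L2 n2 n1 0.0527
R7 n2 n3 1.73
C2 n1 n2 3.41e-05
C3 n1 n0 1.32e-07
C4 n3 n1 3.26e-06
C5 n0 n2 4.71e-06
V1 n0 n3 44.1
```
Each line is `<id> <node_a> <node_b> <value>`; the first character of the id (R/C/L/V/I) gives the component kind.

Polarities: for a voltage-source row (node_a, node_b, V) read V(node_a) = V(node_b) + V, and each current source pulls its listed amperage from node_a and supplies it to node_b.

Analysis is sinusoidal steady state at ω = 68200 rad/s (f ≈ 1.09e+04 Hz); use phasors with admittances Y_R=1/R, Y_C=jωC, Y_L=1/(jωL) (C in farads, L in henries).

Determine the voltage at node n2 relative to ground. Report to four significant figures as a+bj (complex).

-31.46+10.44j V

Element admittances at ω=68200 rad/s:
  I1: injects 0.00101 A into n1 (from n0)
  Y(R1) = 0.07812+0.000j S between n0,n2
  Y(L1) = 0.000-0.0005004j S between n3,n2
  Y(R2) = 0.03745+0.000j S between n2,n3
  I2: injects 0.315 A into n1 (from n3)
  Y(R3) = 0.003175+0.000j S between n0,n2
  Y(C1) = 0.000+0.04890j S between n0,n3
  Y(R4) = 0.0007813+0.000j S between n0,n1
  Y(R5) = 0.06061+0.000j S between n3,n1
  Y(R6) = 0.0001399+0.000j S between n3,n1
  Y(L2) = 0.000-0.0002782j S between n2,n1
  Y(R7) = 0.5780+0.000j S between n2,n3
  Y(C2) = 0.000+2.326j S between n1,n2
  Y(C3) = 0.000+0.009002j S between n1,n0
  Y(C4) = 0.000+0.2223j S between n3,n1
  Y(C5) = 0.000+0.3212j S between n0,n2
  V1: constraint V(n0)−V(n3) = 44.1
Assemble and solve the 4×4 MNA system:
  V(n1)=-32.68+9.632j  V(n2)=-31.46+10.44j  V(n3)=-44.10+0.000j
  i(V1)=-6.024-11.70j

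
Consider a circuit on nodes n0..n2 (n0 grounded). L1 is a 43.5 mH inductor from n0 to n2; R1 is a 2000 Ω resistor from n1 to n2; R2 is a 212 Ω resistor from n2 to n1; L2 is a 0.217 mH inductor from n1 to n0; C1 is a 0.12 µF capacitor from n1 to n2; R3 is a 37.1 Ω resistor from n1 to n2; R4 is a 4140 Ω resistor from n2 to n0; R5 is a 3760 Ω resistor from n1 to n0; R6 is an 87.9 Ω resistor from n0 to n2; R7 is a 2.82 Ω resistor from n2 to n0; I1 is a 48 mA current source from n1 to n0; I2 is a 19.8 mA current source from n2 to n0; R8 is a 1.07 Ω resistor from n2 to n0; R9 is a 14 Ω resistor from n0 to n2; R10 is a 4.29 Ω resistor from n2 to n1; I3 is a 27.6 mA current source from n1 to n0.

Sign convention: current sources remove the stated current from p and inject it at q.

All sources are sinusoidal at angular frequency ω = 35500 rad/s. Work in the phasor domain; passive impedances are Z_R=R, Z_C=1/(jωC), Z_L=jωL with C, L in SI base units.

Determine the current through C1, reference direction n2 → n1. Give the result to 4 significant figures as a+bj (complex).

-0.0005418+0.0009038j A

Element admittances at ω=35500 rad/s:
  Y(L1) = 0.000-0.0006476j S between n0,n2
  Y(R1) = 0.0005000+0.000j S between n1,n2
  Y(R2) = 0.004717+0.000j S between n2,n1
  Y(L2) = 0.000-0.1298j S between n1,n0
  Y(C1) = 0.000+0.004260j S between n1,n2
  Y(R3) = 0.02695+0.000j S between n1,n2
  Y(R4) = 0.0002415+0.000j S between n2,n0
  Y(R5) = 0.0002660+0.000j S between n1,n0
  Y(R6) = 0.01138+0.000j S between n0,n2
  Y(R7) = 0.3546+0.000j S between n2,n0
  I1: injects 0.048 A into n0 (from n1)
  I2: injects 0.0198 A into n0 (from n2)
  Y(R8) = 0.9346+0.000j S between n2,n0
  Y(R9) = 0.07143+0.000j S between n0,n2
  Y(R10) = 0.2331+0.000j S between n2,n1
  I3: injects 0.0276 A into n0 (from n1)
Assemble and solve the 2×2 MNA system:
  V(n1)=-0.2672-0.1525j  V(n2)=-0.05504-0.02527j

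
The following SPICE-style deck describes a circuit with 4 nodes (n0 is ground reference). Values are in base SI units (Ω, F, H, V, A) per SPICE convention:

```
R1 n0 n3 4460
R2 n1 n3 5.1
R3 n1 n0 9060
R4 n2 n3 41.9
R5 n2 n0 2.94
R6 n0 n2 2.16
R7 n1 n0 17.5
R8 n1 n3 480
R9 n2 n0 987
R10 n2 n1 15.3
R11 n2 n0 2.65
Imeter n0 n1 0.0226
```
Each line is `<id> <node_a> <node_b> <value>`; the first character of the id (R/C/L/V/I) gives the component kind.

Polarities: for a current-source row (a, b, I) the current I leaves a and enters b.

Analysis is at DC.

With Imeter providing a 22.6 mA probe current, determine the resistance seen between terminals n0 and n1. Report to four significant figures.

Element admittances at DC:
  Y(R1) = 0.0002242 S between n0,n3
  Y(R2) = 0.1961 S between n1,n3
  Y(R3) = 0.0001104 S between n1,n0
  Y(R4) = 0.02387 S between n2,n3
  Y(R5) = 0.3401 S between n2,n0
  Y(R6) = 0.4630 S between n0,n2
  Y(R7) = 0.05714 S between n1,n0
  Y(R8) = 0.002083 S between n1,n3
  Y(R9) = 0.001013 S between n2,n0
  Y(R10) = 0.06536 S between n2,n1
  Y(R11) = 0.3774 S between n2,n0
  Imeter: injects 0.0226 A into n1 (from n0)
Assemble and solve the 3×3 MNA system:
  V(n1)=0.1636  V(n2)=0.01117  V(n3)=0.1470

R_eq = 7.237 Ω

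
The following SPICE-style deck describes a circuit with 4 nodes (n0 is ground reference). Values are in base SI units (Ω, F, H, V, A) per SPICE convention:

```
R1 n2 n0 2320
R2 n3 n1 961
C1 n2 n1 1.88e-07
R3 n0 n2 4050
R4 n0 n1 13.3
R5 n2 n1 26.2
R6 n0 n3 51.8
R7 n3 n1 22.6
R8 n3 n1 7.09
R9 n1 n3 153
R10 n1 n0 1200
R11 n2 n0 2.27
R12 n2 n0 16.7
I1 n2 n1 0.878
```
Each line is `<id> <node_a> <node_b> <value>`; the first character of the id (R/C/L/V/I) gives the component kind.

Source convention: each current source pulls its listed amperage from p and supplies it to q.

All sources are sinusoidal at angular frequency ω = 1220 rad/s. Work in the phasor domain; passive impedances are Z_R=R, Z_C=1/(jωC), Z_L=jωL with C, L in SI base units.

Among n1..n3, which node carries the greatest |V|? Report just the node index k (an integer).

1

Apply KCL at each of the 3 non-ground nodes and solve the resulting linear system.
Node n1: branches {R2, C1, R4, R5, R7, R8, R9, R10, I1} → V_1 = 6.323-0.01239j
Node n2: branches {R1, C1, R3, R5, R11, R12, I1} → V_2 = -1.181+0.002314j
Node n3: branches {R2, R6, R7, R8, R9} → V_3 = 5.747-0.01127j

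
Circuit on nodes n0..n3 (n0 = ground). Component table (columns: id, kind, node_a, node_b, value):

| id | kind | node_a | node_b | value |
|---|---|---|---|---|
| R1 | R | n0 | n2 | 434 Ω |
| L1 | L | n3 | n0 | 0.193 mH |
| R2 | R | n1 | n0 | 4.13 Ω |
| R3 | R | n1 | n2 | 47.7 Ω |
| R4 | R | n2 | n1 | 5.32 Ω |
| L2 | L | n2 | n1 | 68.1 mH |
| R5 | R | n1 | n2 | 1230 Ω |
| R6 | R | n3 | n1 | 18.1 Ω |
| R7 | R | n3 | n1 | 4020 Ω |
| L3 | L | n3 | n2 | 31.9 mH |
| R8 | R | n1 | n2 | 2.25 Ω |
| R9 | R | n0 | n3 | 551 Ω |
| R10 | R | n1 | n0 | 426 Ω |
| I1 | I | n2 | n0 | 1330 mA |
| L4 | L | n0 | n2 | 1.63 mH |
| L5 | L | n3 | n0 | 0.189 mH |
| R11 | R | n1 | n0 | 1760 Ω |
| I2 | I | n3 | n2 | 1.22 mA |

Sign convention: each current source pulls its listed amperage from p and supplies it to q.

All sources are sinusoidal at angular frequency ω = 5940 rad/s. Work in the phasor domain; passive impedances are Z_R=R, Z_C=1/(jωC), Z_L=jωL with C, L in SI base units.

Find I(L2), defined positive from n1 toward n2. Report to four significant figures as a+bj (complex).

0.002044-0.003891j A

Apply KCL at each of the 3 non-ground nodes and solve the resulting linear system.
Node n1: branches {R2, R3, R4, L2, R5, R6, R7, R8, R10, R11} → V_1 = -3.426-1.808j
Node n2: branches {R1, R3, R4, L2, R5, L3, R8, I1, L4, I2} → V_2 = -5.000-2.635j
Node n3: branches {L1, R6, R7, L3, R9, L5, I2} → V_3 = 0.03803-0.1173j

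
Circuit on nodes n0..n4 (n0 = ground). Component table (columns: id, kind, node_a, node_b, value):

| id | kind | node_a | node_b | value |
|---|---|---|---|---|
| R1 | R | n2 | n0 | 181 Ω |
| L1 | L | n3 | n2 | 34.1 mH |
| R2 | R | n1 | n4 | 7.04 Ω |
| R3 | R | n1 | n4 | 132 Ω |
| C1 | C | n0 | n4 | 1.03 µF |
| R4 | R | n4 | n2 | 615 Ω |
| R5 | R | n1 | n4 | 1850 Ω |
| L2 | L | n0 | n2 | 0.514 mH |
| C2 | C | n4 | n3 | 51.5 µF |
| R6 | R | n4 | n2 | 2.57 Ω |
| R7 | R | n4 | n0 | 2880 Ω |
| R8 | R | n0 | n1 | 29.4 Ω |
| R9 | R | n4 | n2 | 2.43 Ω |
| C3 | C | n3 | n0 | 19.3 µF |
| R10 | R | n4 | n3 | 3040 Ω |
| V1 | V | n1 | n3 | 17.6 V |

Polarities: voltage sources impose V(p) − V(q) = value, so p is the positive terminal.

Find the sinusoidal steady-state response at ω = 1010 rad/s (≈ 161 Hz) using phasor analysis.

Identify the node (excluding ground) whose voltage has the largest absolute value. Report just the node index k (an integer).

Element admittances at ω=1010 rad/s:
  Y(R1) = 0.005525+0.000j S between n2,n0
  Y(L1) = 0.000-0.02904j S between n3,n2
  Y(R2) = 0.1420+0.000j S between n1,n4
  Y(R3) = 0.007576+0.000j S between n1,n4
  Y(C1) = 0.000+0.001040j S between n0,n4
  Y(R4) = 0.001626+0.000j S between n4,n2
  Y(R5) = 0.0005405+0.000j S between n1,n4
  Y(L2) = 0.000-1.926j S between n0,n2
  Y(C2) = 0.000+0.05201j S between n4,n3
  Y(R6) = 0.3891+0.000j S between n4,n2
  Y(R7) = 0.0003472+0.000j S between n4,n0
  Y(R8) = 0.03401+0.000j S between n0,n1
  Y(R9) = 0.4115+0.000j S between n4,n2
  Y(C3) = 0.000+0.01949j S between n3,n0
  Y(R10) = 0.0003289+0.000j S between n4,n3
  V1: constraint V(n1)−V(n3) = 17.6
Assemble and solve the 5×5 MNA system:
  V(n1)=0.7986+3.568j  V(n2)=-0.1071+0.02217j  V(n3)=-16.80+3.568j  V(n4)=-0.1829-0.3247j
  i(V1)=-0.1745-0.7059j

3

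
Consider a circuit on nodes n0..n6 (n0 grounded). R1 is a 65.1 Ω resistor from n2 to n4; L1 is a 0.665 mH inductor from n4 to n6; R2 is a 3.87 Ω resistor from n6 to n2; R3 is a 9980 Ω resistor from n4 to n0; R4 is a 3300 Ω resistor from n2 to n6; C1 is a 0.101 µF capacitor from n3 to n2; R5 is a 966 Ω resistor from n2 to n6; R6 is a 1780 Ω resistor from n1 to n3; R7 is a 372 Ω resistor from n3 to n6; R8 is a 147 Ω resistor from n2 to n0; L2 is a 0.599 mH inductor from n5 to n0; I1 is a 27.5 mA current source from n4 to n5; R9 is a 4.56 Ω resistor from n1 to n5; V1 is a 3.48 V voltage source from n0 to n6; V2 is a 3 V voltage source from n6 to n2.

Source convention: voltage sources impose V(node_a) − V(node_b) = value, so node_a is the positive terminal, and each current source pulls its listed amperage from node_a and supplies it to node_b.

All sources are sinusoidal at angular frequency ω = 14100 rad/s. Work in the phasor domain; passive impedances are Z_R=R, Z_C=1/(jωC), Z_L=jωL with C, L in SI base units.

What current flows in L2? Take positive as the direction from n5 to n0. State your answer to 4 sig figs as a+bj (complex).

0.02557-0.0008456j A

Apply KCL at each of the 6 non-ground nodes and solve the resulting linear system.
Node n1: branches {R6, R9} → V_1 = -0.001680+0.2121j
Node n2: branches {R1, R2, R4, C1, R5, R8, V2} → V_2 = -6.480+0.000j
Node n3: branches {C1, R6, R7} → V_3 = -3.445-1.293j
Node n4: branches {R1, L1, R3, I1} → V_4 = -3.578-0.6725j
Node n5: branches {L2, I1, R9} → V_5 = 0.007142+0.2159j
Node n6: branches {L1, R2, R4, R5, R7, V1, V2} → V_6 = -3.480+0.000j
Source currents: i(V1)=-0.01887-0.0009130j, i(V2)=-0.8697+0.006009j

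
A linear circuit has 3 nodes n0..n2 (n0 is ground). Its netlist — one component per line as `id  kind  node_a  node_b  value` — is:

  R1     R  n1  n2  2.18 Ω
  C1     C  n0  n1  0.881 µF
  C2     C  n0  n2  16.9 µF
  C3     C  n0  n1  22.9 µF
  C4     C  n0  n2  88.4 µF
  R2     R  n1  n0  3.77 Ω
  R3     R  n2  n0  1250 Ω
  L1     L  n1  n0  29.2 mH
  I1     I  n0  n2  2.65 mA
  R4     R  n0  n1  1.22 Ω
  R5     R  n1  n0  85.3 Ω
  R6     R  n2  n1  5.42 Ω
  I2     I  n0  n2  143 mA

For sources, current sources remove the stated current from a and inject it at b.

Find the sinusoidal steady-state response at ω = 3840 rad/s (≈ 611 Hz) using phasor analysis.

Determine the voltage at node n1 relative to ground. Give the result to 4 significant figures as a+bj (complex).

0.06150-0.06909j V

Apply KCL at each of the 2 non-ground nodes and solve the resulting linear system.
Node n1: branches {R1, C1, C3, R2, L1, R4, R5, R6} → V_1 = 0.06150-0.06909j
Node n2: branches {R1, C2, C4, R3, I1, R6, I2} → V_2 = 0.1752-0.1790j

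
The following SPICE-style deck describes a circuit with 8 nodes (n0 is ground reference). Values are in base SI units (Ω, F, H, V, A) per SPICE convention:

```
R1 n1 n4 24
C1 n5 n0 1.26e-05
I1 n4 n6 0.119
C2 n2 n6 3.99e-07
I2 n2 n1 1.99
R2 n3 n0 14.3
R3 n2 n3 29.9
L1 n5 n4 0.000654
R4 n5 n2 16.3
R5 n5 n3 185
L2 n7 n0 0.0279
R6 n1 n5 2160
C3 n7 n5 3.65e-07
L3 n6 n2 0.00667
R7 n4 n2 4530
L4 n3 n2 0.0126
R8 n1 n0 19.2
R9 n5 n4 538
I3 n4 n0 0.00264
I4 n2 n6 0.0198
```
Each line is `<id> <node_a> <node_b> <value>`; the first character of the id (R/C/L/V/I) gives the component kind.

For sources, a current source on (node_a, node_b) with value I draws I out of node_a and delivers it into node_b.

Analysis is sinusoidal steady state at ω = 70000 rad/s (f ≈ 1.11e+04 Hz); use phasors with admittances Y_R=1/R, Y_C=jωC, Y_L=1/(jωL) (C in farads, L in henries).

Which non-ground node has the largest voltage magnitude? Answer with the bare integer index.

Element admittances at ω=70000 rad/s:
  Y(R1) = 0.04167+0.000j S between n1,n4
  Y(C1) = 0.000+0.8820j S between n5,n0
  I1: injects 0.119 A into n6 (from n4)
  Y(C2) = 0.000+0.02793j S between n2,n6
  I2: injects 1.99 A into n1 (from n2)
  Y(R2) = 0.06993+0.000j S between n3,n0
  Y(R3) = 0.03344+0.000j S between n2,n3
  Y(L1) = 0.000-0.02184j S between n5,n4
  Y(R4) = 0.06135+0.000j S between n5,n2
  Y(R5) = 0.005405+0.000j S between n5,n3
  Y(L2) = 0.000-0.0005120j S between n7,n0
  Y(R6) = 0.0004630+0.000j S between n1,n5
  Y(C3) = 0.000+0.02555j S between n7,n5
  Y(L3) = 0.000-0.002142j S between n6,n2
  Y(R7) = 0.0002208+0.000j S between n4,n2
  Y(L4) = 0.000-0.001134j S between n3,n2
  Y(R8) = 0.05208+0.000j S between n1,n0
  Y(R9) = 0.001859+0.000j S between n5,n4
  I3: injects 0.00264 A into n0 (from n4)
  I4: injects 0.0198 A into n6 (from n2)
Assemble and solve the 7×7 MNA system:
  V(n1)=28.80+6.848j  V(n2)=-22.37+0.7581j  V(n3)=-6.895+0.4519j  V(n4)=17.38+15.47j  V(n5)=-0.4405+1.158j  V(n6)=-22.37-4.624j  V(n7)=-0.4495+1.182j

1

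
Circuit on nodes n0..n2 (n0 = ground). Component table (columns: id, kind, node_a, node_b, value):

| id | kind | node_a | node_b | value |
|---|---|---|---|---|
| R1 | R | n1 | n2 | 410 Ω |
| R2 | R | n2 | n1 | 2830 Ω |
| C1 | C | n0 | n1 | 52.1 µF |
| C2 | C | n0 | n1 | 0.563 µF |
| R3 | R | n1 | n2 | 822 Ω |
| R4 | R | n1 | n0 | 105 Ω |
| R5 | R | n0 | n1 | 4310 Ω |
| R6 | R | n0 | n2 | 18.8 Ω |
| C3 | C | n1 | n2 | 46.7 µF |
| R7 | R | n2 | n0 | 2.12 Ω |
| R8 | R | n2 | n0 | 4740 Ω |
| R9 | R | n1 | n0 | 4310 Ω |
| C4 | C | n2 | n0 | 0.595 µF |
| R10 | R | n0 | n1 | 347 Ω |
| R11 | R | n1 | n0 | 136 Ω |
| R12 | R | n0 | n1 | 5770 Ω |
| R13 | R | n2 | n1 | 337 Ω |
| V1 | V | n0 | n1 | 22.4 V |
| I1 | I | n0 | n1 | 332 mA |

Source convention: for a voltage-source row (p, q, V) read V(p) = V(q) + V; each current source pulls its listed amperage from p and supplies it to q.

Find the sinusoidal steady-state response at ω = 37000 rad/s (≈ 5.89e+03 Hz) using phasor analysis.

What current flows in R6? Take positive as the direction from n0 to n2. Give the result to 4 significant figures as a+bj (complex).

MNA unknowns: 2 node voltages V₁..V_2 plus 1 source current (V1)
R1: Y=0.002439+0.000j on G[1,2]
R2: Y=0.0003534+0.000j on G[2,1]
C1: Y=0.000+1.928j on G[0,1]
C2: Y=0.000+0.02083j on G[0,1]
R3: Y=0.001217+0.000j on G[1,2]
R4: Y=0.009524+0.000j on G[1,0]
R5: Y=0.0002320+0.000j on G[0,1]
R6: Y=0.05319+0.000j on G[0,2]
C3: Y=0.000+1.728j on G[1,2]
R7: Y=0.4717+0.000j on G[2,0]
R8: Y=0.0002110+0.000j on G[2,0]
R9: Y=0.0002320+0.000j on G[1,0]
C4: Y=0.000+0.02201j on G[2,0]
R10: Y=0.002882+0.000j on G[0,1]
R11: Y=0.007353+0.000j on G[1,0]
R12: Y=0.0001733+0.000j on G[0,1]
R13: Y=0.002967+0.000j on G[2,1]
V1: row V0−V1=22.4, i_V1 at 0,1
I1: z[0]−=0.332, z[1]+=0.332
solve → V1=-22.40+0.000j, V2=-20.27-6.074j
aux → i_V1=-11.30-47.28j

1.078+0.3231j A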